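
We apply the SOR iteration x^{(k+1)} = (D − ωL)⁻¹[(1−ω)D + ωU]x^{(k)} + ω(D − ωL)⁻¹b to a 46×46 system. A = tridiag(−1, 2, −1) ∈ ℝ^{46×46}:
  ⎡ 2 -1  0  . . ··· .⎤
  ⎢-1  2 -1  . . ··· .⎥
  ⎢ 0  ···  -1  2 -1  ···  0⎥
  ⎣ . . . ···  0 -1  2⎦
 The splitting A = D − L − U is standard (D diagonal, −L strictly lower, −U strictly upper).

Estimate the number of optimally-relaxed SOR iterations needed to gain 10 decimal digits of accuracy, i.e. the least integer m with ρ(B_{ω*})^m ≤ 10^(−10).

With n=46, ρ(Jacobi) = cos(π/47) = 0.9977669.
√(1−ρ_J²) = |sin(π/47)| = 0.0667926
ω* = 2 / (1 + 0.0667926) = 2 / 1.0667926 ≈ 1.8747787.
ρ_SOR = ω* − 1 = 1.8747787 − 1 = 0.8747787.
m ≥ 10·ln10 / (−ln 0.8747787) = 172.113; smallest integer m = 173.

m = 173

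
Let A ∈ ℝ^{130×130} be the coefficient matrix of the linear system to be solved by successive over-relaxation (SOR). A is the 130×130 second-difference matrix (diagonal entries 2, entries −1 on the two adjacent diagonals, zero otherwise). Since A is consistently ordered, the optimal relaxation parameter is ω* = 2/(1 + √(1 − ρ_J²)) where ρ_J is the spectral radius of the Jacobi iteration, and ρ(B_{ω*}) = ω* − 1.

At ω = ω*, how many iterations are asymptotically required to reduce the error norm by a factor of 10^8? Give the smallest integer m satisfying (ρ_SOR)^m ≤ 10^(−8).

m = 385

B_J for the 130×130 system has eigenvalues cos(kπ/131); ρ_J = cos(π/131) = 0.9997125.
√(1−ρ_J²) = |sin(π/131)| = 0.0239793
ω* = 2/(1 + 0.0239793) = 2/1.0239793 = 1.9531645.
ρ(B_{ω*}) = ω*−1 = 0.9531645
Need (0.9531645)^m ≤ 10^(−8): m ≥ 8·ln10/|ln 0.9531645| = 18.4207/0.0479678 = 384.022 ⇒ m = 385.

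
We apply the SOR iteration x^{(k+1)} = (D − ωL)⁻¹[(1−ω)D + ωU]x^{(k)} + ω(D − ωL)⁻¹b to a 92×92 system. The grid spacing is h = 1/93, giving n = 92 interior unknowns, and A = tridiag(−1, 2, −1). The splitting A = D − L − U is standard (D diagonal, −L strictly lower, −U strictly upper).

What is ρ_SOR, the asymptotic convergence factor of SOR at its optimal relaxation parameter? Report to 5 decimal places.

ρ_SOR = 0.93466

[ρ_J] n=92: ρ(B_J) = cos(π/(n+1)) = cos(π/93) = 0.99943.
1 − cos²(π/93) = sin²(π/93) ⇒ √(1−ρ_J²) = sin(π/93) = 0.033774.
ω* = 2/(1+0.033774) = 1.93466
[ρ_SOR] ω* − 1 = 0.93466.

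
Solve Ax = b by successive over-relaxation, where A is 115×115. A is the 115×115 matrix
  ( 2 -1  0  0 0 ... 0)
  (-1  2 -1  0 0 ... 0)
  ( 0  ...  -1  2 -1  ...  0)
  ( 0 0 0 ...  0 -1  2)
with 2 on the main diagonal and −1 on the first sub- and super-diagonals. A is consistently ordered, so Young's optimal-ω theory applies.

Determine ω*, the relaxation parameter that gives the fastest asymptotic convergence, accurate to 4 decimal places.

½·tridiag(1,0,1) at n=115: λ_k = cos(kπ/116); max |λ| at k=1 ⇒ ρ_J = cos(π/116) ≈ 0.9996.
√(1−ρ_J²) = |sin(π/116)| = 0.02708
ω* = 2/(1+0.02708) = 1.9473
ρ_SOR = ω* − 1 = 1.9473 − 1 = 0.9473.

ω* = 1.9473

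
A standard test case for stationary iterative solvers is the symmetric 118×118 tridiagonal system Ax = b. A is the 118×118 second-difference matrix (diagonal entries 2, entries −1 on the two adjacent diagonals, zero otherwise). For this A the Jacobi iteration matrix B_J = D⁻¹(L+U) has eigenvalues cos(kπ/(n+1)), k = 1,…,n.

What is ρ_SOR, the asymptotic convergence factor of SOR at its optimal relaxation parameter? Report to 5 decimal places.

ρ_SOR = 0.94856

[ρ_J] n=118: ρ(B_J) = cos(π/(n+1)) = cos(π/119) = 0.99965.
√(1−ρ_J²) simplifies to sin(π/119) = 0.026397.
ω* = 2/(1 + 0.026397) = 2/1.026397 = 1.94856.
At ω = 1.94856 every |λ(B_ω)| = ω−1, so ρ_SOR = 0.94856.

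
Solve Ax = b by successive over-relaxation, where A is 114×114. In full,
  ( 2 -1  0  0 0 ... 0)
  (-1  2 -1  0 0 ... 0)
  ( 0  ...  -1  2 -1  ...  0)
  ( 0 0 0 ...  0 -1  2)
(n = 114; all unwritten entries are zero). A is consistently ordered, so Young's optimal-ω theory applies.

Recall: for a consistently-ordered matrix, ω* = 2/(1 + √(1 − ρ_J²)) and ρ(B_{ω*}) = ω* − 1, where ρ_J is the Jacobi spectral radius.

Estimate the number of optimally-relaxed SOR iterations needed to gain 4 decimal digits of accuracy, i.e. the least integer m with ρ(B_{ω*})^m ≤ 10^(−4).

m = 169

spectrum of D⁻¹(L+U) = {cos(kπ/115) : 1≤k≤114}; ρ_J = cos(π/115) = 0.9996269.
root = sin(π/115) = 0.0273148  (since 1−cos² = sin²).
ω* = 2/(1+0.0273148) = 1.9468229
Hence ρ(B_{ω*}) = 1.9468229 − 1 = 0.9468229.
(0.9468229)^m ≤ 10^{−4}  ⇒  m·ln(0.9468229) ≤ −4·ln10  ⇒  m ≥ 168.554  ⇒  m = 169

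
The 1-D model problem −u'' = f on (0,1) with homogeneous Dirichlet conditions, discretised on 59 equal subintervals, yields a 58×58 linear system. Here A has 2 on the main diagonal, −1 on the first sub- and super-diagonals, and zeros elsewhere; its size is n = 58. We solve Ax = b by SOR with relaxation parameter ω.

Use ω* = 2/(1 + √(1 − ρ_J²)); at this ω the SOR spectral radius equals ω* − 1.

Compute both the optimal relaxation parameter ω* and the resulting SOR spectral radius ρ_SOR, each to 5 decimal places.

n=58: λ(B_J) = 1 − λ(A)/2 = cos(kπ/59); k=1 gives ρ_J = 0.99858.
√(1−ρ_J²) simplifies to sin(π/59) = 0.053222.
ω* = 2 / (1 + 0.053222) = 2 / 1.053222 ≈ 1.89893.
ρ(B_{ω*}) = ω*−1 = 0.89893

ω* = 1.89893, ρ_SOR = 0.89893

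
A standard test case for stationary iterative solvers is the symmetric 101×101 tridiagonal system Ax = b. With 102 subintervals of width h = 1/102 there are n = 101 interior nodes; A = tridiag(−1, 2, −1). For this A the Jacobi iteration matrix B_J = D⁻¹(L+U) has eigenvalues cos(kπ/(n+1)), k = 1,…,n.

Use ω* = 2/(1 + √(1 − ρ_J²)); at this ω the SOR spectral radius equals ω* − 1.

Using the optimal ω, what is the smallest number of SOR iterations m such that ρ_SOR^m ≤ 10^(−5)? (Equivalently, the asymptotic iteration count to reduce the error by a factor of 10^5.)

n=101: λ(B_J) = 1 − λ(A)/2 = cos(kπ/102); k=1 gives ρ_J = 0.9995257.
√(1−ρ_J²) simplifies to sin(π/102) = 0.0307951.
ω* = 2/(1+0.0307951) = 1.9402498
ρ_SOR = ω* − 1 = 1.9402498 − 1 = 0.9402498.
(0.9402498)^m ≤ 10^{−5}  ⇒  m·ln(0.9402498) ≤ −5·ln10  ⇒  m ≥ 186.868  ⇒  m = 187

m = 187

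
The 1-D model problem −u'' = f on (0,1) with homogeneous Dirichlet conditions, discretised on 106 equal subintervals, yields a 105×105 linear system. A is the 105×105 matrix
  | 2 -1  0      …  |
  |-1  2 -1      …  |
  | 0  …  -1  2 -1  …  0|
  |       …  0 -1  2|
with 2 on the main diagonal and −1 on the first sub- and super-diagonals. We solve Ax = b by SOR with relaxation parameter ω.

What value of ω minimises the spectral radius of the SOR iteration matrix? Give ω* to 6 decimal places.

ρ_J = max_k |cos(kπ/106)| = cos(π/106) = 0.999561
1 − cos²(π/106) = sin²(π/106) ⇒ √(1−ρ_J²) = sin(π/106) = 0.0296333.
ω* = 2/(1 + 0.0296333) = 2/1.0296333 = 1.942439.
At ω = 1.942439 every |λ(B_ω)| = ω−1, so ρ_SOR = 0.942439.

ω* = 1.942439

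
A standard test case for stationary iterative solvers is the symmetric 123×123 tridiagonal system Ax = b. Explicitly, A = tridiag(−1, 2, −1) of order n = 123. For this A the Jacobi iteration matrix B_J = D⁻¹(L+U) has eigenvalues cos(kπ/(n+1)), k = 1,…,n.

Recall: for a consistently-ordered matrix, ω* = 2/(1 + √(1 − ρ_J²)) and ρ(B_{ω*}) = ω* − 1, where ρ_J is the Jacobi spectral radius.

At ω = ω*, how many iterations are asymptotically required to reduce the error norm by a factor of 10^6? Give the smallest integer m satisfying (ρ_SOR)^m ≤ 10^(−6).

m = 273

spectrum of D⁻¹(L+U) = {cos(kπ/124) : 1≤k≤123}; ρ_J = cos(π/124) = 0.9996791.
root = sin(π/124) = 0.0253327  (since 1−cos² = sin²).
Young: ω* = 2/(1+√(1−ρ_J²)) = 2/(1+0.0253327) = 2/1.0253327 = 1.9505864.
At ω = 1.9505864 every |λ(B_ω)| = ω−1, so ρ_SOR = 0.9505864.
Need (0.9505864)^m ≤ 10^(−6): m ≥ 6·ln10/|ln 0.9505864| = 13.8155/0.0506762 = 272.623 ⇒ m = 273.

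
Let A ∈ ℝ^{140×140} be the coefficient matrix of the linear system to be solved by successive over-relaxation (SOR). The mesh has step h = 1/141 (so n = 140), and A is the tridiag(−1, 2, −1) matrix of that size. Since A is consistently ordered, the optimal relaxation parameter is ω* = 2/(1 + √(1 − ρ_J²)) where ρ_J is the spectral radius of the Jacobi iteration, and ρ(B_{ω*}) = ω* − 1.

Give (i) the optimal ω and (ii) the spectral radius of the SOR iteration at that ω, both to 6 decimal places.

B_J for the 140×140 system has eigenvalues cos(kπ/141); ρ_J = cos(π/141) = 0.999752.
root = sin(π/141) = 0.0222790  (since 1−cos² = sin²).
[ω*] 2 ÷ (1 + 0.0222790) = 2 ÷ 1.0222790 = 1.956413.
ρ(B_{ω*}) = ω*−1 = 0.956413

ω* = 1.956413, ρ_SOR = 0.956413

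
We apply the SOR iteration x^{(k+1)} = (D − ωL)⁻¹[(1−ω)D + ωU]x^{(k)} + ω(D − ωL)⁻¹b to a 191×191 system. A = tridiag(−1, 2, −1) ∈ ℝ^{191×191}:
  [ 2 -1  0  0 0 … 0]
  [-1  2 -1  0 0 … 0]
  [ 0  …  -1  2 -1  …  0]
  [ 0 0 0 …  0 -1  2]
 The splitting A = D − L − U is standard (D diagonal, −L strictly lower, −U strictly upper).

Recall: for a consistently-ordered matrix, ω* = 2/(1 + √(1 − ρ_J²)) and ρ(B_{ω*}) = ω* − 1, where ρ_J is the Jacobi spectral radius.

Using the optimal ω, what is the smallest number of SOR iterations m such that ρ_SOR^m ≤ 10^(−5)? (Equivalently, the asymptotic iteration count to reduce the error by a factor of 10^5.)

spectrum of D⁻¹(L+U) = {cos(kπ/192) : 1≤k≤191}; ρ_J = cos(π/192) = 0.9998661.
root = sin(π/192) = 0.0163617  (since 1−cos² = sin²).
ω* = 2/(1+0.0163617) = 1.9678034
At ω = 1.9678034 every |λ(B_ω)| = ω−1, so ρ_SOR = 0.9678034.
(0.9678034)^m ≤ 10^{−5}  ⇒  m·ln(0.9678034) ≤ −5·ln10  ⇒  m ≥ 351.794  ⇒  m = 352

m = 352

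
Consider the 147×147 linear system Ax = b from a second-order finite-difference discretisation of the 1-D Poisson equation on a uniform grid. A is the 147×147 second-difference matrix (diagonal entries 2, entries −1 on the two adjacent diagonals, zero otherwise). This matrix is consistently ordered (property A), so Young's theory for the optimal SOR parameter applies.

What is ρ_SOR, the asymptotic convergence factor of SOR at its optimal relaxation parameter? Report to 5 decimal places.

ρ_SOR = 0.95843

spectrum of D⁻¹(L+U) = {cos(kπ/148) : 1≤k≤147}; ρ_J = cos(π/148) = 0.99977.
√(1−ρ_J²) = |sin(π/148)| = 0.021225
ω* = 2 / (1 + 0.021225) = 2 / 1.021225 ≈ 1.95843.
[ρ_SOR] ω* − 1 = 0.95843.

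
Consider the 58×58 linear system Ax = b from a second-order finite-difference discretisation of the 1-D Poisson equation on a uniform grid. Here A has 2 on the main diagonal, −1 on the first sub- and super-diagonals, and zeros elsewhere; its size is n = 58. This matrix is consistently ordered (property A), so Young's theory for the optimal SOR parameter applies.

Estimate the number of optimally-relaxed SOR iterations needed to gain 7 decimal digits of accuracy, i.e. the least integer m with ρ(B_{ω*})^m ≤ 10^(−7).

m = 152

½·tridiag(1,0,1) at n=58: λ_k = cos(kπ/59); max |λ| at k=1 ⇒ ρ_J = cos(π/59) ≈ 0.9985827.
1 − cos²(π/59) = sin²(π/59) ⇒ √(1−ρ_J²) = sin(π/59) = 0.0532222.
ω* = 2/(1+0.0532222) = 1.8989345
Hence ρ(B_{ω*}) = 1.8989345 − 1 = 0.8989345.
(0.8989345)^m ≤ 10^{−7}  ⇒  m·ln(0.8989345) ≤ −7·ln10  ⇒  m ≥ 151.280  ⇒  m = 152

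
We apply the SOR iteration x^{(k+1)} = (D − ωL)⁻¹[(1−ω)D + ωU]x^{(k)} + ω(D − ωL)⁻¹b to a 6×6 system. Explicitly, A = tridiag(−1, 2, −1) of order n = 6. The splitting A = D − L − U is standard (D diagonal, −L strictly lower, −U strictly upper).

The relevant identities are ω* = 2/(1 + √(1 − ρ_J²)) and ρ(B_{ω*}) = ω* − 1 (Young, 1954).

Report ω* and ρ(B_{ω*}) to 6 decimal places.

½·tridiag(1,0,1) at n=6: λ_k = cos(kπ/7); max |λ| at k=1 ⇒ ρ_J = cos(π/7) ≈ 0.900969.
1 − cos²(π/7) = sin²(π/7) ⇒ √(1−ρ_J²) = sin(π/7) = 0.4338837.
Then 2/(1+√(1−ρ_J²)) = 2/(1+0.4338837); ω* = 2/1.4338837 = 1.394813.
ρ_SOR = ω* − 1 ≈ 0.394813.

ω* = 1.394813, ρ_SOR = 0.394813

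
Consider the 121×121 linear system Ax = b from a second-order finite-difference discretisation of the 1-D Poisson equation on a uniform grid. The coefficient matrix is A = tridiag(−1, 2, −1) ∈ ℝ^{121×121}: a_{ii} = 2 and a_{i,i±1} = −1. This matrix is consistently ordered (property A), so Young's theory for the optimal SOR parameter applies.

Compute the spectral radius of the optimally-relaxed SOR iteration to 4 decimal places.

B_J for the 121×121 system has eigenvalues cos(kπ/122); ρ_J = cos(π/122) = 0.9997.
√(1−ρ_J²) simplifies to sin(π/122) = 0.02575.
[ω*] 2 ÷ (1 + 0.02575) = 2 ÷ 1.02575 = 1.9498.
Hence ρ(B_{ω*}) = 1.9498 − 1 = 0.9498.

ρ_SOR = 0.9498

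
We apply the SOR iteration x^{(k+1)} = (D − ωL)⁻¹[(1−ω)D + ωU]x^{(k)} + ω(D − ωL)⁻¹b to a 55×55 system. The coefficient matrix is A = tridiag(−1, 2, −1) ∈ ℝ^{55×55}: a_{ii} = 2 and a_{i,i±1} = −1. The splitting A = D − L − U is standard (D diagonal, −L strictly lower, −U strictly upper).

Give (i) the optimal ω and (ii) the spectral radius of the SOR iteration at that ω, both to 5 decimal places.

½·tridiag(1,0,1) at n=55: λ_k = cos(kπ/56); max |λ| at k=1 ⇒ ρ_J = cos(π/56) ≈ 0.99843.
√(1−ρ_J²) simplifies to sin(π/56) = 0.056070.
ω* = 2/(1 + 0.056070) = 2/1.056070 = 1.89381.
Hence ρ(B_{ω*}) = 1.89381 − 1 = 0.89381.

ω* = 1.89381, ρ_SOR = 0.89381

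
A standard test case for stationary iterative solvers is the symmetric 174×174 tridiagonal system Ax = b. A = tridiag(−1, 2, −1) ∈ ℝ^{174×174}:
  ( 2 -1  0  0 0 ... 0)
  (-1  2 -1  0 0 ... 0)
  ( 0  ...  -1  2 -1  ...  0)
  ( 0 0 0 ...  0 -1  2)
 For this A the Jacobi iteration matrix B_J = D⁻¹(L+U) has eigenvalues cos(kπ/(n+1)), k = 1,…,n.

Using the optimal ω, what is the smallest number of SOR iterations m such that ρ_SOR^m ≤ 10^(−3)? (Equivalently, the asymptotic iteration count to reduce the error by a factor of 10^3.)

spectrum of D⁻¹(L+U) = {cos(kπ/175) : 1≤k≤174}; ρ_J = cos(π/175) = 0.9998389.
1 − cos²(π/175) = sin²(π/175) ⇒ √(1−ρ_J²) = sin(π/175) = 0.0179510.
ω* = 2/(1+0.0179510) = 1.9647311
[ρ_SOR] ω* − 1 = 0.9647311.
m ≥ 3·ln10 / (−ln 0.9647311) = 192.385; smallest integer m = 193.

m = 193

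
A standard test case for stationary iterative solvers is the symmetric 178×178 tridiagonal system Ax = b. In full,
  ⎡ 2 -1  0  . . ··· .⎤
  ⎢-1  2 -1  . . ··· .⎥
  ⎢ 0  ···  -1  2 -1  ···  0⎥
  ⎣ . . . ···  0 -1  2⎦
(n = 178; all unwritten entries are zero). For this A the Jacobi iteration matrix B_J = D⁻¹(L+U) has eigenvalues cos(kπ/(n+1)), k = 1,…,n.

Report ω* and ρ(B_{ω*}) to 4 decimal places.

ω* = 1.9655, ρ_SOR = 0.9655

n=178: λ(B_J) = 1 − λ(A)/2 = cos(kπ/179); k=1 gives ρ_J = 0.9998.
√(1 − cos²(π/179)) = sin(π/179) ≈ 0.01755.
Then 2/(1+√(1−ρ_J²)) = 2/(1+0.01755); ω* = 2/1.01755 = 1.9655.
At ω = 1.9655 every |λ(B_ω)| = ω−1, so ρ_SOR = 0.9655.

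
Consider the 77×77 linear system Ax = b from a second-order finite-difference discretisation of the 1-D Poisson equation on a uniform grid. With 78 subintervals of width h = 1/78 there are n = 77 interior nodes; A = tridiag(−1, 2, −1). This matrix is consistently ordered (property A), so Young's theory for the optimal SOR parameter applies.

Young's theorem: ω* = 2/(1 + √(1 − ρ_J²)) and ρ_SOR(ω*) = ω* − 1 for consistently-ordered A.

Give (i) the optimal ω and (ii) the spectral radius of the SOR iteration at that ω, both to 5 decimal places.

ρ_J = max_k |cos(kπ/78)| = cos(π/78) = 0.99919
root = sin(π/78) = 0.040266  (since 1−cos² = sin²).
Young: ω* = 2/(1+√(1−ρ_J²)) = 2/(1+0.040266) = 2/1.040266 = 1.92259.
Hence ρ(B_{ω*}) = 1.92259 − 1 = 0.92259.

ω* = 1.92259, ρ_SOR = 0.92259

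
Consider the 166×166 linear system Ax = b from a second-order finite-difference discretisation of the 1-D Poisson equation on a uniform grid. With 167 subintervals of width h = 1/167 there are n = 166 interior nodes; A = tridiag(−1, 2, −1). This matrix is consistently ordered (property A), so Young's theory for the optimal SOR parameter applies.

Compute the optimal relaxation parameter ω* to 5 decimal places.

With n=166, ρ(Jacobi) = cos(π/167) = 0.99982.
√(1−ρ_J²) simplifies to sin(π/167) = 0.018811.
ω* = 2 / (1 + 0.018811) = 2 / 1.018811 ≈ 1.96307.
Hence ρ(B_{ω*}) = 1.96307 − 1 = 0.96307.

ω* = 1.96307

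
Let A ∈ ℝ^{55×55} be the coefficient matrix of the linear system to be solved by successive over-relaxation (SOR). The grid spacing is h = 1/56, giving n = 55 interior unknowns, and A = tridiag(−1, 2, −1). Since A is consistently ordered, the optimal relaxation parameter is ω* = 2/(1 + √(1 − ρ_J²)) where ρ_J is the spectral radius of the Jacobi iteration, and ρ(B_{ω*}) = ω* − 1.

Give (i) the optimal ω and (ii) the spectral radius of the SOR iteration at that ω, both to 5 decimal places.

[ρ_J] n=55: ρ(B_J) = cos(π/(n+1)) = cos(π/56) = 0.99843.
√(1−ρ_J²) simplifies to sin(π/56) = 0.056070.
ω* = 2/(1+0.056070) = 1.89381
At ω = 1.89381 every |λ(B_ω)| = ω−1, so ρ_SOR = 0.89381.

ω* = 1.89381, ρ_SOR = 0.89381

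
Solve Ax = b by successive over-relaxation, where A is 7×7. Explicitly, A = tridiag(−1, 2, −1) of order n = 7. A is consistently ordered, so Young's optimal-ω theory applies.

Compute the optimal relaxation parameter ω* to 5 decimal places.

ρ_J = max_k |cos(kπ/8)| = cos(π/8) = 0.92388
root = sin(π/8) = 0.382683  (since 1−cos² = sin²).
ω* = 2 / (1 + 0.382683) = 2 / 1.382683 ≈ 1.44646.
ρ_SOR = ω* − 1 = 1.44646 − 1 = 0.44646.

ω* = 1.44646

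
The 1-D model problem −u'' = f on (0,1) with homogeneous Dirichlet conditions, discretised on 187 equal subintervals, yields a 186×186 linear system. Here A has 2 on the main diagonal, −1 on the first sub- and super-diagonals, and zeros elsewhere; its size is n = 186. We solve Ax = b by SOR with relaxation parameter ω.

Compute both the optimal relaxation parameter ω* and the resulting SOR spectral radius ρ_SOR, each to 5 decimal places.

n=186: λ(B_J) = 1 − λ(A)/2 = cos(kπ/187); k=1 gives ρ_J = 0.99986.
root = sin(π/187) = 0.016799  (since 1−cos² = sin²).
ω* = 2/(1 + 0.016799) = 2/1.016799 = 1.96696.
ρ(B_{ω*}) = ω*−1 = 0.96696

ω* = 1.96696, ρ_SOR = 0.96696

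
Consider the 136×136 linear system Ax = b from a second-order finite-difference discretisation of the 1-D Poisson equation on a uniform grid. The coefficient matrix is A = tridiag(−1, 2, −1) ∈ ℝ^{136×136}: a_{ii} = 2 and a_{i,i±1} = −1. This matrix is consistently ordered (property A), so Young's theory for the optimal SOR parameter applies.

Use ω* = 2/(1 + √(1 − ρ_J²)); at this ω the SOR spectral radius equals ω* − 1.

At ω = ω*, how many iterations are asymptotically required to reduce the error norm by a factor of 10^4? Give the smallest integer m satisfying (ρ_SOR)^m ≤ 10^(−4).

m = 201

With n=136, ρ(Jacobi) = cos(π/137) = 0.9997371.
1 − cos²(π/137) = sin²(π/137) ⇒ √(1−ρ_J²) = sin(π/137) = 0.0229293.
[ω*] 2 ÷ (1 + 0.0229293) = 2 ÷ 1.0229293 = 1.9551693.
and ρ(B_{ω*}) = 1.9551693 − 1 = 0.9551693.
Need (0.9551693)^m ≤ 10^(−4): m ≥ 4·ln10/|ln 0.9551693| = 9.21034/0.0458667 = 200.807 ⇒ m = 201.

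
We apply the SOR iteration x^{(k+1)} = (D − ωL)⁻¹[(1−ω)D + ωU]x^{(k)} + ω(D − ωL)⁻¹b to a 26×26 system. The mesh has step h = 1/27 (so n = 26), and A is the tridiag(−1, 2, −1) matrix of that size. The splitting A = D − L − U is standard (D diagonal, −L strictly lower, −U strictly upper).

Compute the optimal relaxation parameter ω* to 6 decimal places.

ω* = 1.791966

B_J for the 26×26 system has eigenvalues cos(kπ/27); ρ_J = cos(π/27) = 0.993238.
√(1−ρ_J²) = |sin(π/27)| = 0.1160929
ω* = 2/(1 + 0.1160929) = 2/1.1160929 = 1.791966.
and ρ(B_{ω*}) = 1.791966 − 1 = 0.791966.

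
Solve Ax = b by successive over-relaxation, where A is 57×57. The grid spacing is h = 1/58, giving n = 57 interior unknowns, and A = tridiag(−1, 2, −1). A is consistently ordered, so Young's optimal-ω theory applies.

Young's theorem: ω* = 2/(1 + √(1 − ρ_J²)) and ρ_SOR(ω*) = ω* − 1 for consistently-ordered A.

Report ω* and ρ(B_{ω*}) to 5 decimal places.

With n=57, ρ(Jacobi) = cos(π/58) = 0.99853.
√(1−ρ_J²) simplifies to sin(π/58) = 0.054139.
Then 2/(1+√(1−ρ_J²)) = 2/(1+0.054139); ω* = 2/1.054139 = 1.89728.
[ρ_SOR] ω* − 1 = 0.89728.

ω* = 1.89728, ρ_SOR = 0.89728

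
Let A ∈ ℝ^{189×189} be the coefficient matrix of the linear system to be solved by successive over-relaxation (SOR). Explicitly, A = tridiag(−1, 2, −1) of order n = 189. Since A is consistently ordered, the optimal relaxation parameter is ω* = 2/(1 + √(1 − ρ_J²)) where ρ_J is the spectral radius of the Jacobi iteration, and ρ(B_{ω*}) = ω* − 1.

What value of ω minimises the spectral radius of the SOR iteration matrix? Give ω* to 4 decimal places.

With n=189, ρ(Jacobi) = cos(π/190) = 0.9999.
√(1 − cos²(π/190)) = sin(π/190) ≈ 0.01653.
ω* = 2 / (1 + 0.01653) = 2 / 1.01653 ≈ 1.9675.
[ρ_SOR] ω* − 1 = 0.9675.

ω* = 1.9675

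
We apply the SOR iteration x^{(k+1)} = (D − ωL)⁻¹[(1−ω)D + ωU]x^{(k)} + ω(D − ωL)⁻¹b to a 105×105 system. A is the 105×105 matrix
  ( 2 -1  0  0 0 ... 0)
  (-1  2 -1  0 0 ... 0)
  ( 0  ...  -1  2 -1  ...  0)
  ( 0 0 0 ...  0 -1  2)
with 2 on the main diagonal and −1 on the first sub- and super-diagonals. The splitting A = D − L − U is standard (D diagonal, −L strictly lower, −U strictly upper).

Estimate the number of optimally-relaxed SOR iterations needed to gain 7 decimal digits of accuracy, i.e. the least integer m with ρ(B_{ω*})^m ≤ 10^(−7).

m = 272

ρ_J = max_k |cos(kπ/106)| = cos(π/106) = 0.9995608
√(1−ρ_J²) = |sin(π/106)| = 0.0296333
So ω* = 2/1.0296333 = 1.9424391 (Young).
and ρ(B_{ω*}) = 1.9424391 − 1 = 0.9424391.
(0.9424391)^m ≤ 10^{−7}  ⇒  m·ln(0.9424391) ≤ −7·ln10  ⇒  m ≥ 271.879  ⇒  m = 272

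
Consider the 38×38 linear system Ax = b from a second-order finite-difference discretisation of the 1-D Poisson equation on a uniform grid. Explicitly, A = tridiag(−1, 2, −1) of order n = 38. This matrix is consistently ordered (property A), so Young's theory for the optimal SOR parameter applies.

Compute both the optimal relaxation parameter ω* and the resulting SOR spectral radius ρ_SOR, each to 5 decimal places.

B_J for the 38×38 system has eigenvalues cos(kπ/39); ρ_J = cos(π/39) = 0.99676.
√(1−ρ_J²) = |sin(π/39)| = 0.080467
[ω*] 2 ÷ (1 + 0.080467) = 2 ÷ 1.080467 = 1.85105.
At ω = 1.85105 every |λ(B_ω)| = ω−1, so ρ_SOR = 0.85105.

ω* = 1.85105, ρ_SOR = 0.85105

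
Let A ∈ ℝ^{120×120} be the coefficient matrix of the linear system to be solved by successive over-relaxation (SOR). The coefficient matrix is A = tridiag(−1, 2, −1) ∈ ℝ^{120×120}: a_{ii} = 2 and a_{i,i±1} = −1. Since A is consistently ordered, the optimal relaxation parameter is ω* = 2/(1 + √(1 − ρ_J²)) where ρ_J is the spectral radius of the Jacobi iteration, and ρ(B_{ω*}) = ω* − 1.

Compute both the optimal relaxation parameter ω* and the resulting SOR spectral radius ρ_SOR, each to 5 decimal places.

[ρ_J] n=120: ρ(B_J) = cos(π/(n+1)) = cos(π/121) = 0.99966.
√(1 − cos²(π/121)) = sin(π/121) ≈ 0.025961.
Young: ω* = 2/(1+√(1−ρ_J²)) = 2/(1+0.025961) = 2/1.025961 = 1.94939.
and ρ(B_{ω*}) = 1.94939 − 1 = 0.94939.

ω* = 1.94939, ρ_SOR = 0.94939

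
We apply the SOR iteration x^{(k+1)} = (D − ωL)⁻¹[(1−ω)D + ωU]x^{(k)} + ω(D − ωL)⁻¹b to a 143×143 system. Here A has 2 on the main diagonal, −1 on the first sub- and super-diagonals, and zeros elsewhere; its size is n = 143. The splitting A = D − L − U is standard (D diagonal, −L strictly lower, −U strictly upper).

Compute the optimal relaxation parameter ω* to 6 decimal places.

[ρ_J] n=143: ρ(B_J) = cos(π/(n+1)) = cos(π/144) = 0.999762.
√(1−ρ_J²) simplifies to sin(π/144) = 0.0218149.
ω* = 2 / (1 + 0.0218149) = 2 / 1.0218149 ≈ 1.957302.
Hence ρ(B_{ω*}) = 1.957302 − 1 = 0.957302.

ω* = 1.957302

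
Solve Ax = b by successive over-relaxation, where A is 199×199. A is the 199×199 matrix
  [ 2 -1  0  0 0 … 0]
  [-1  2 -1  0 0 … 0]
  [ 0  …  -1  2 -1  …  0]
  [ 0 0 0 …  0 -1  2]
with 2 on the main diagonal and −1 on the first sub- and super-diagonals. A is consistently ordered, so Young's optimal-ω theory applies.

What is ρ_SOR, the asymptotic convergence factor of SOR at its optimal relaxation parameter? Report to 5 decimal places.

B_J for the 199×199 system has eigenvalues cos(kπ/200); ρ_J = cos(π/200) = 0.99988.
√(1−ρ_J²) simplifies to sin(π/200) = 0.015707.
Young: ω* = 2/(1+√(1−ρ_J²)) = 2/(1+0.015707) = 2/1.015707 = 1.96907.
ρ_SOR = ω* − 1 = 1.96907 − 1 = 0.96907.

ρ_SOR = 0.96907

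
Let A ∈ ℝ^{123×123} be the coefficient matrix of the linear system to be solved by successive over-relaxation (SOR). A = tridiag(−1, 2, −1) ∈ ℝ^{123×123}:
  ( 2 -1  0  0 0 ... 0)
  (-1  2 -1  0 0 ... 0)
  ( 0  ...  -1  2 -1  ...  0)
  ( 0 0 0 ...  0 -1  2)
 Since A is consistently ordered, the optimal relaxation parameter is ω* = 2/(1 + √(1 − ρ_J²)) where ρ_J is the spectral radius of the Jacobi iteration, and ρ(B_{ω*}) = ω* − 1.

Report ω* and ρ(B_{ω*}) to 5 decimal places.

ω* = 1.95059, ρ_SOR = 0.95059

½·tridiag(1,0,1) at n=123: λ_k = cos(kπ/124); max |λ| at k=1 ⇒ ρ_J = cos(π/124) ≈ 0.99968.
√(1 − cos²(π/124)) = sin(π/124) ≈ 0.025333.
ω* = 2/(1 + 0.025333) = 2/1.025333 = 1.95059.
ρ(B_{ω*}) = ω*−1 = 0.95059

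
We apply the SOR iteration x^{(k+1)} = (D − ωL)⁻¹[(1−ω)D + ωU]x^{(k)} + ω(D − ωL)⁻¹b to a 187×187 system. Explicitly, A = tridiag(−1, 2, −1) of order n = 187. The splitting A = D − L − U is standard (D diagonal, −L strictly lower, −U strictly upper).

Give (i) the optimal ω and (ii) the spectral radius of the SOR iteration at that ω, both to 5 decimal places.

ω* = 1.96713, ρ_SOR = 0.96713

spectrum of D⁻¹(L+U) = {cos(kπ/188) : 1≤k≤187}; ρ_J = cos(π/188) = 0.99986.
√(1−ρ_J²) simplifies to sin(π/188) = 0.016710.
So ω* = 2/1.016710 = 1.96713 (Young).
At ω = 1.96713 every |λ(B_ω)| = ω−1, so ρ_SOR = 0.96713.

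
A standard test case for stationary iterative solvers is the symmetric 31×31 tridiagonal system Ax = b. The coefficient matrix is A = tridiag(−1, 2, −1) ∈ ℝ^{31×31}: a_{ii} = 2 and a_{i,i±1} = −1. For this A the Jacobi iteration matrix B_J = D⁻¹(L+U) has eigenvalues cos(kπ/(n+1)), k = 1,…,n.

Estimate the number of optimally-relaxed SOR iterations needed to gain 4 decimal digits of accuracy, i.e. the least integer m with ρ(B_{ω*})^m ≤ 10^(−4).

m = 47

½·tridiag(1,0,1) at n=31: λ_k = cos(kπ/32); max |λ| at k=1 ⇒ ρ_J = cos(π/32) ≈ 0.9951847.
root = sin(π/32) = 0.0980171  (since 1−cos² = sin²).
ω* = 2/(1+0.0980171) = 1.8214653
ρ_SOR = ω* − 1 = 1.8214653 − 1 = 0.8214653.
(0.8214653)^m ≤ 10^{−4}  ⇒  m·ln(0.8214653) ≤ −4·ln10  ⇒  m ≥ 46.832  ⇒  m = 47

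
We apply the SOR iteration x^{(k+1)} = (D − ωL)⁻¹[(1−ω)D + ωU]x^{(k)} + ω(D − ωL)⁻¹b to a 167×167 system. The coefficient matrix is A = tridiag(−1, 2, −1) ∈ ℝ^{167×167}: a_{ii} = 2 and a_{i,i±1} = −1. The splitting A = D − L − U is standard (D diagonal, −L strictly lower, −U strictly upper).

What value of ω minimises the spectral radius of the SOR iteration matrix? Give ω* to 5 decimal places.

With n=167, ρ(Jacobi) = cos(π/168) = 0.99983.
√(1−ρ_J²) = |sin(π/168)| = 0.018699
ω* = 2/(1+0.018699) = 1.96329
At ω = 1.96329 every |λ(B_ω)| = ω−1, so ρ_SOR = 0.96329.

ω* = 1.96329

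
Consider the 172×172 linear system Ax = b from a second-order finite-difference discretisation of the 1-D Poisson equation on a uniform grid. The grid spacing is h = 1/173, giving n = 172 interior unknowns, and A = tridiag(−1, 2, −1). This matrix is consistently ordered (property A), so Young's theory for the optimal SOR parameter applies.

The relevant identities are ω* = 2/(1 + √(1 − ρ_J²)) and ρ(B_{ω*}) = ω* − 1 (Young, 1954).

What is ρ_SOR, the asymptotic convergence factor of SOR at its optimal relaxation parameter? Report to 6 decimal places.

With n=172, ρ(Jacobi) = cos(π/173) = 0.999835.
root = sin(π/173) = 0.0181585  (since 1−cos² = sin²).
ω* = 2/(1+0.0181585) = 1.964331
ρ(B_{ω*}) = ω*−1 = 0.964331

ρ_SOR = 0.964331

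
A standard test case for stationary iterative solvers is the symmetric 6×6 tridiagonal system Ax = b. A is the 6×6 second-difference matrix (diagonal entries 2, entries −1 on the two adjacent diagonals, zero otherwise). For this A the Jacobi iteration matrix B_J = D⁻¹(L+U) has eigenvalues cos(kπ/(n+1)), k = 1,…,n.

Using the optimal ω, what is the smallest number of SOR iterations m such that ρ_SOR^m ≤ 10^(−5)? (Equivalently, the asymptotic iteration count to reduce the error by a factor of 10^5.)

B_J for the 6×6 system has eigenvalues cos(kπ/7); ρ_J = cos(π/7) = 0.9009689.
√(1 − cos²(π/7)) = sin(π/7) ≈ 0.4338837.
Young: ω* = 2/(1+√(1−ρ_J²)) = 2/(1+0.4338837) = 2/1.4338837 = 1.3948133.
ρ_SOR = ω* − 1 ≈ 0.3948133.
5·ln10 = 11.5129; −ln(0.3948133) = 0.929342; m = ⌈11.5129/0.929342⌉ = ⌈12.388⌉ = 13.

m = 13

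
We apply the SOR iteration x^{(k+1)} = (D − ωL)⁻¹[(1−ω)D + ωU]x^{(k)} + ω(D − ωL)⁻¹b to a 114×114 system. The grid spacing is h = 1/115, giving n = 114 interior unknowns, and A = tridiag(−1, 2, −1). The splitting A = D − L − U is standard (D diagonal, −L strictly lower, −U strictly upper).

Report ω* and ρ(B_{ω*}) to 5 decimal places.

ω* = 1.94682, ρ_SOR = 0.94682

B_J for the 114×114 system has eigenvalues cos(kπ/115); ρ_J = cos(π/115) = 0.99963.
1 − cos²(π/115) = sin²(π/115) ⇒ √(1−ρ_J²) = sin(π/115) = 0.027315.
ω* = 2/(1 + 0.027315) = 2/1.027315 = 1.94682.
At ω = 1.94682 every |λ(B_ω)| = ω−1, so ρ_SOR = 0.94682.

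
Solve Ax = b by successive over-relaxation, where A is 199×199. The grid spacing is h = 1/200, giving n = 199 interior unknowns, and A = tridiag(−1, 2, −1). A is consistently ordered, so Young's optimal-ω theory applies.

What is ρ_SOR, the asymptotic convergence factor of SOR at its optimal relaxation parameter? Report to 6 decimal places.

ρ_SOR = 0.969071

With n=199, ρ(Jacobi) = cos(π/200) = 0.999877.
√(1−ρ_J²) simplifies to sin(π/200) = 0.0157073.
So ω* = 2/1.0157073 = 1.969071 (Young).
ρ_SOR = ω* − 1 ≈ 0.969071.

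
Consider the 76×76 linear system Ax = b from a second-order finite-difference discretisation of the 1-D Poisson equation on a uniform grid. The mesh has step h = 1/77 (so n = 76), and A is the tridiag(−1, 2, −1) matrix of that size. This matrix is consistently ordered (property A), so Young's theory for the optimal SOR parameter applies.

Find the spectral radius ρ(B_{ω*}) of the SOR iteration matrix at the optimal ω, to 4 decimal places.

With n=76, ρ(Jacobi) = cos(π/77) = 0.9992.
√(1−ρ_J²) = |sin(π/77)| = 0.04079
Then 2/(1+√(1−ρ_J²)) = 2/(1+0.04079); ω* = 2/1.04079 = 1.9216.
[ρ_SOR] ω* − 1 = 0.9216.

ρ_SOR = 0.9216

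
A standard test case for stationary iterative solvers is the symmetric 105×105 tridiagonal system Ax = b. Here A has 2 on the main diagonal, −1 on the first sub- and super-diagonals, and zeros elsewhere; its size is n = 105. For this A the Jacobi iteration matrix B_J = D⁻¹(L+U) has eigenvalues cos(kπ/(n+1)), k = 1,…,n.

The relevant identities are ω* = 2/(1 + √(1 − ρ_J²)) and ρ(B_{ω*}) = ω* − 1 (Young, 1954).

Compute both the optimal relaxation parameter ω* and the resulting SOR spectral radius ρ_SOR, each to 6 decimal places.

spectrum of D⁻¹(L+U) = {cos(kπ/106) : 1≤k≤105}; ρ_J = cos(π/106) = 0.999561.
√(1−ρ_J²) simplifies to sin(π/106) = 0.0296333.
Young: ω* = 2/(1+√(1−ρ_J²)) = 2/(1+0.0296333) = 2/1.0296333 = 1.942439.
At ω = 1.942439 every |λ(B_ω)| = ω−1, so ρ_SOR = 0.942439.

ω* = 1.942439, ρ_SOR = 0.942439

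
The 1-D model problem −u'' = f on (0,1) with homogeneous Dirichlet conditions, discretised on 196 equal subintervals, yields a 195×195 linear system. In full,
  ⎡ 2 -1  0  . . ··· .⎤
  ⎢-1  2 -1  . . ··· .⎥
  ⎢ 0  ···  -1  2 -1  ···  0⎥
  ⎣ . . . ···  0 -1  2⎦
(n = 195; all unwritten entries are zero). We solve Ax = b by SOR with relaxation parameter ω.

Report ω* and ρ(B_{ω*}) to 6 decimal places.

spectrum of D⁻¹(L+U) = {cos(kπ/196) : 1≤k≤195}; ρ_J = cos(π/196) = 0.999872.
√(1 − cos²(π/196)) = sin(π/196) ≈ 0.0160278.
[ω*] 2 ÷ (1 + 0.0160278) = 2 ÷ 1.0160278 = 1.968450.
[ρ_SOR] ω* − 1 = 0.968450.

ω* = 1.968450, ρ_SOR = 0.968450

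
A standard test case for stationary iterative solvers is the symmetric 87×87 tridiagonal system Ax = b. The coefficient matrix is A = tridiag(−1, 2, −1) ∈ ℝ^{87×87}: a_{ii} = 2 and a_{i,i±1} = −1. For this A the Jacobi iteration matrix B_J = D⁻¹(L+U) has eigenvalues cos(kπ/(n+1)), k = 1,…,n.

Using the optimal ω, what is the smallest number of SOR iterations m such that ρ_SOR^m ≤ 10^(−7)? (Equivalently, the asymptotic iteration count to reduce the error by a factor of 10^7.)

m = 226

With n=87, ρ(Jacobi) = cos(π/88) = 0.9993628.
1 − cos²(π/88) = sin²(π/88) ⇒ √(1−ρ_J²) = sin(π/88) = 0.0356923.
[ω*] 2 ÷ (1 + 0.0356923) = 2 ÷ 1.0356923 = 1.9310755.
ρ_SOR = ω* − 1 ≈ 0.9310755.
7·ln10 = 16.1181; −ln(0.9310755) = 0.0714149; m = ⌈16.1181/0.0714149⌉ = ⌈225.697⌉ = 226.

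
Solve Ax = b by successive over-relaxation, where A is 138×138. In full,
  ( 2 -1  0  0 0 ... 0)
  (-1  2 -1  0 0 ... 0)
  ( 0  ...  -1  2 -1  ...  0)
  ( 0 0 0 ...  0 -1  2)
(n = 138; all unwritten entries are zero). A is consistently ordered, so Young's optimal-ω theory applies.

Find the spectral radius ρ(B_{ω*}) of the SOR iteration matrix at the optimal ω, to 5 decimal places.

[ρ_J] n=138: ρ(B_J) = cos(π/(n+1)) = cos(π/139) = 0.99974.
√(1−ρ_J²) = |sin(π/139)| = 0.022599
So ω* = 2/1.022599 = 1.95580 (Young).
ρ_SOR = ω* − 1 = 1.95580 − 1 = 0.95580.

ρ_SOR = 0.95580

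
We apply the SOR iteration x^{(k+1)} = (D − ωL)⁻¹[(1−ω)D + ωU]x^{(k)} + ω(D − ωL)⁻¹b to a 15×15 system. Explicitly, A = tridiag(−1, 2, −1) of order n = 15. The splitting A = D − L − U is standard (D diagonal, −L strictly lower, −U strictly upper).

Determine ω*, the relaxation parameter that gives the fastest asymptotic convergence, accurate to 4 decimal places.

ρ_J = max_k |cos(kπ/16)| = cos(π/16) = 0.9808
root = sin(π/16) = 0.19509  (since 1−cos² = sin²).
ω* = 2 / (1 + 0.19509) = 2 / 1.19509 ≈ 1.6735.
and ρ(B_{ω*}) = 1.6735 − 1 = 0.6735.

ω* = 1.6735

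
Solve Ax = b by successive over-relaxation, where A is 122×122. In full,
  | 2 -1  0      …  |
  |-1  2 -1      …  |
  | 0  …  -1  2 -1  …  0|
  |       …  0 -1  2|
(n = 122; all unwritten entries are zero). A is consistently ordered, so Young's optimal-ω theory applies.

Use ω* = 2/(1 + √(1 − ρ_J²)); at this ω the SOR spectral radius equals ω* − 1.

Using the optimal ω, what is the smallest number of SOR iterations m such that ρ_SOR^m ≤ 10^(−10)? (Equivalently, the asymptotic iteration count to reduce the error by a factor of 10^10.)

m = 451

[ρ_J] n=122: ρ(B_J) = cos(π/(n+1)) = cos(π/123) = 0.9996738.
√(1−ρ_J²) simplifies to sin(π/123) = 0.0255386.
Young: ω* = 2/(1+√(1−ρ_J²)) = 2/(1+0.0255386) = 2/1.0255386 = 1.9501948.
and ρ(B_{ω*}) = 1.9501948 − 1 = 0.9501948.
For 10 digits: m = 10·ln10 / (−ln 0.9501948) = 23.0259/0.0510883 = 450.708; round up → m = 451.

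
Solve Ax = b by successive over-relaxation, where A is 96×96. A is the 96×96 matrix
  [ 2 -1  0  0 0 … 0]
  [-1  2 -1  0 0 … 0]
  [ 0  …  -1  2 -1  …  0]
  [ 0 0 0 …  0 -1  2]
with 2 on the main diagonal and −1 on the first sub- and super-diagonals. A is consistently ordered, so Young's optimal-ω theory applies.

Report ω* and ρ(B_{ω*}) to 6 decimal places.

n=96: λ(B_J) = 1 − λ(A)/2 = cos(kπ/97); k=1 gives ρ_J = 0.999476.
root = sin(π/97) = 0.0323819  (since 1−cos² = sin²).
[ω*] 2 ÷ (1 + 0.0323819) = 2 ÷ 1.0323819 = 1.937268.
ρ(B_{ω*}) = ω*−1 = 0.937268

ω* = 1.937268, ρ_SOR = 0.937268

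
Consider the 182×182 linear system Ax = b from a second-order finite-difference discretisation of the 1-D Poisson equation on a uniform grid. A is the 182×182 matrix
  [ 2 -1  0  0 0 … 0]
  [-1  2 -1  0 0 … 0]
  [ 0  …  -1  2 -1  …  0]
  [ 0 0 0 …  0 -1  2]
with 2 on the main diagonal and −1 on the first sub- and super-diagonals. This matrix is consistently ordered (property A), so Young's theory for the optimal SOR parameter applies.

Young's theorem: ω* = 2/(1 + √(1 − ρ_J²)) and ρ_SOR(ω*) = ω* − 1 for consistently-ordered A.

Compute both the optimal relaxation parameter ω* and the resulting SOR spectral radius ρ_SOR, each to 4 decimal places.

ω* = 1.9662, ρ_SOR = 0.9662

spectrum of D⁻¹(L+U) = {cos(kπ/183) : 1≤k≤182}; ρ_J = cos(π/183) = 0.9999.
1 − cos²(π/183) = sin²(π/183) ⇒ √(1−ρ_J²) = sin(π/183) = 0.01717.
Then 2/(1+√(1−ρ_J²)) = 2/(1+0.01717); ω* = 2/1.01717 = 1.9662.
and ρ(B_{ω*}) = 1.9662 − 1 = 0.9662.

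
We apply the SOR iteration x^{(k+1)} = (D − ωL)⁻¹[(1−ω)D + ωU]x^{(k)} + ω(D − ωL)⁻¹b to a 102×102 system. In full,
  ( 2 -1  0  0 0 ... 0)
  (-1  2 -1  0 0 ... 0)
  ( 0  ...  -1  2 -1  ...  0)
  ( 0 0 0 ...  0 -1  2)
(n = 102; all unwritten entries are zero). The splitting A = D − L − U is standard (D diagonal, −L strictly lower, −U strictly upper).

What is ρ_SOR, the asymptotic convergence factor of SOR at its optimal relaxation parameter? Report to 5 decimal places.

ρ_SOR = 0.94081

ρ_J = max_k |cos(kπ/103)| = cos(π/103) = 0.99953
√(1−ρ_J²) = |sin(π/103)| = 0.030496
ω* = 2/(1+0.030496) = 1.94081
[ρ_SOR] ω* − 1 = 0.94081.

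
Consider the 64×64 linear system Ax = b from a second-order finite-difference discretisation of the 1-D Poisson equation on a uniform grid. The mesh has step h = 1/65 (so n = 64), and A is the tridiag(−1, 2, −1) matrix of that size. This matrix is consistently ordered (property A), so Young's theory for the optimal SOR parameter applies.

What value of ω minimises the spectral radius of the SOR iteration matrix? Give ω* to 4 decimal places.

ρ_J = max_k |cos(kπ/65)| = cos(π/65) = 0.9988
√(1−ρ_J²) = |sin(π/65)| = 0.04831
ω* = 2/(1 + 0.04831) = 2/1.04831 = 1.9078.
[ρ_SOR] ω* − 1 = 0.9078.

ω* = 1.9078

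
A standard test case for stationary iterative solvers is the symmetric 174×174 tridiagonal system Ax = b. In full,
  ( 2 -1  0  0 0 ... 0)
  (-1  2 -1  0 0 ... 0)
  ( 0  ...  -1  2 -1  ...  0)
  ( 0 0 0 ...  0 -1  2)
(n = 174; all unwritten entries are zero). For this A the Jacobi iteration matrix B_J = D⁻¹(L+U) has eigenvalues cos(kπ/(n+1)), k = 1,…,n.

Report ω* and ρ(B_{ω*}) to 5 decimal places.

[ρ_J] n=174: ρ(B_J) = cos(π/(n+1)) = cos(π/175) = 0.99984.
1 − cos²(π/175) = sin²(π/175) ⇒ √(1−ρ_J²) = sin(π/175) = 0.017951.
So ω* = 2/1.017951 = 1.96473 (Young).
ρ_SOR = ω* − 1 ≈ 0.96473.

ω* = 1.96473, ρ_SOR = 0.96473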